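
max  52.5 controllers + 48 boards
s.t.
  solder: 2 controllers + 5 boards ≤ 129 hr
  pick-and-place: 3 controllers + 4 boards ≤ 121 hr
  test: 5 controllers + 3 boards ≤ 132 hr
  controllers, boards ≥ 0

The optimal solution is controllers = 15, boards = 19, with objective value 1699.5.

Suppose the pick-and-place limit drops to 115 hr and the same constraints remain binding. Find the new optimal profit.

Binding: pick-and-place and test. Non-binding: solder (4 unused).
By complementary slackness, y = 0 for the non-binding constraint.
From A_Bᵀ y = c: 3·y_pick-and-place + 5·y_test = 52.5; 4·y_pick-and-place + 3·y_test = 48.
→ y_pick-and-place = 7.5 and y_test = 6.
Δz = y_pick-and-place·Δb = 7.5 × (-6) = -45, so new z* = 1699.5 − 45 = 1654.5.

1654.5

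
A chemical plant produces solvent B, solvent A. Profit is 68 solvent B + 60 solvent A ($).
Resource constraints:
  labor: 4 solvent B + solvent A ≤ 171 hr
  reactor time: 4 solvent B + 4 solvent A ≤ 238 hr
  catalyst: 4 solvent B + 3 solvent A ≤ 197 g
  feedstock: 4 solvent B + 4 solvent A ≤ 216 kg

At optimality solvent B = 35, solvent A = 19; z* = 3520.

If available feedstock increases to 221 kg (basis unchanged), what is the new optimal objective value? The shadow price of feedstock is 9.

3565

Δb = 5, so new z* = 3520 + (9)·(5) = 3520 + 45 = 3565.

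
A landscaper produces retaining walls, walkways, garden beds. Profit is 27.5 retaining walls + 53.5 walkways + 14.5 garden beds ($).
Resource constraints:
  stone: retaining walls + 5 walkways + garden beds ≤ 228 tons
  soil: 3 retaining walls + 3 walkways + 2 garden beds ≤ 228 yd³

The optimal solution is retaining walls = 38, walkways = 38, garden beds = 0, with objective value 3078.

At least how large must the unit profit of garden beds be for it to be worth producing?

20.5

At the optimum: stone uses 228 of 228 (binding); soil uses 228 of 228 (binding).
Dual feasibility on the basic columns requires 1·y_stone + 3·y_soil = 27.5, 5·y_stone + 3·y_soil = 53.5.
This yields shadow prices y_stone = 6.5, y_soil = 7.
garden beds enters the basis when its profit ≥ yᵀa₃ = 6.5·1 + 7·2 = 20.5.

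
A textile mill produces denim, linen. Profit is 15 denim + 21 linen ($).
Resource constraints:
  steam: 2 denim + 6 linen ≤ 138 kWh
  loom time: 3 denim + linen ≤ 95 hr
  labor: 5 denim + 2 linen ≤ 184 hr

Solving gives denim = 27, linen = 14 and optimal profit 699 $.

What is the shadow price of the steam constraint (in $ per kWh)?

3

Binding: steam and loom time. Non-binding: labor (21 unused).
Since labor is not tight, its dual is 0.
From A_Bᵀ y = c: 2·y_steam + 3·y_loom time = 15; 6·y_steam + 1·y_loom time = 21.
→ y_steam = 3 and y_loom time = 3.
Shadow price of steam = 3.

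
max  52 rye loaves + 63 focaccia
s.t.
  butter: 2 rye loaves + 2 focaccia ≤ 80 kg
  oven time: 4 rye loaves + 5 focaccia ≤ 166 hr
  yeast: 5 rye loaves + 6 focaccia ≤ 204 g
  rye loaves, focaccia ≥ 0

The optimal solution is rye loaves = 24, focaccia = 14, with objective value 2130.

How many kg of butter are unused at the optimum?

butter used = 2·24 + 2·14 = 76; slack = 80 − 76 = 4.

4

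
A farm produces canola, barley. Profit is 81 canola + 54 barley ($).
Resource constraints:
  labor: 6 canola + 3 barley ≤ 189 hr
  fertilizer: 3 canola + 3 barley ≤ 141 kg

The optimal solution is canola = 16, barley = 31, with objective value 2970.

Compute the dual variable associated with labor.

At the optimum: labor uses 189 of 189 (binding); fertilizer uses 141 of 141 (binding).
From A_Bᵀ y = c: 6·y_labor + 3·y_fertilizer = 81; 3·y_labor + 3·y_fertilizer = 54.
Solving: y_labor = 9, y_fertilizer = 9.
Shadow price of labor = 9.

9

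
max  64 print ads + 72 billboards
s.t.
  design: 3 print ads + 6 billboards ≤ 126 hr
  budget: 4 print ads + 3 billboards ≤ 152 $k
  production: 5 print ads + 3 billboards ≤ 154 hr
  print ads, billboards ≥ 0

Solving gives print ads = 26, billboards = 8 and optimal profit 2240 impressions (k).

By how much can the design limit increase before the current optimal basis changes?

Binding constraints: design, production. The basis is B = [[3,6],[5,3]] with det -21.
Per unit increase in design, x* moves by d = (-0.1429, 0.2381).
The basis stays optimal until budget becomes binding; allowable increase = 168 hr.

168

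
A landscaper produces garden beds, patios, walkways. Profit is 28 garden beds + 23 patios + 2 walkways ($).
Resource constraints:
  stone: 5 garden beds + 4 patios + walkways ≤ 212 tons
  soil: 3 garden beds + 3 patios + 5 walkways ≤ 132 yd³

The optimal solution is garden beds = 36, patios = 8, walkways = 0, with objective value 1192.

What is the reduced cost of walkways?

-8

Both stone and soil are binding at x*.
From A_Bᵀ y = c: 5·y_stone + 3·y_soil = 28; 4·y_stone + 3·y_soil = 23.
→ y_stone = 5 and y_soil = 1.
Reduced cost of walkways: c₃ − yᵀa₃ = 2 − (5·1 + 1·5) = 2 − 10 = -8.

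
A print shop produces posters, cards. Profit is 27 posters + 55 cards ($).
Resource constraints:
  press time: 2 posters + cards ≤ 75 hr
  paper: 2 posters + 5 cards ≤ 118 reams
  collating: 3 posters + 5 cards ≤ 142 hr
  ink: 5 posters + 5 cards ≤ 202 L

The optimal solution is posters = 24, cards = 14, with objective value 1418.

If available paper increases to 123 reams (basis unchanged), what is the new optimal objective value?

1448

Check each constraint at x*: press time 62/75 (slack 13); paper 118/118 (tight); collating 142/142 (tight); ink 190/202 (slack 12).
Slack constraints have shadow price 0 (complementary slackness).
From A_Bᵀ y = c: 2·y_paper + 3·y_collating = 27; 5·y_paper + 5·y_collating = 55.
→ y_paper = 6 and y_collating = 5.
Δz = y_paper·Δb = 6 × (5) = 30, so new z* = 1418 + 30 = 1448.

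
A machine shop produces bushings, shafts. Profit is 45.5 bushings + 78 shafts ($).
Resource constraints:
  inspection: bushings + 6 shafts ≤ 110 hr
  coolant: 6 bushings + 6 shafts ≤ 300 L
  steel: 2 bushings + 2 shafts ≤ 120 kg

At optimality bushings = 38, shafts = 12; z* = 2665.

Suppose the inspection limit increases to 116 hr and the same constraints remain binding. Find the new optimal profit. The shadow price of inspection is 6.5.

2704

Δb = 6, so new z* = 2665 + (6.5)·(6) = 2665 + 39 = 2704.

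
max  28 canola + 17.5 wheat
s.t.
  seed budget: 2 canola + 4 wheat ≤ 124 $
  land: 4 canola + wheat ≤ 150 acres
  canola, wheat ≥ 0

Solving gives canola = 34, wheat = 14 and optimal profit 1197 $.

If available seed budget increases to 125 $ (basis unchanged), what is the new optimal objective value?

1200

Check each constraint at x*: seed budget 124/124 (tight); land 150/150 (tight).
From A_Bᵀ y = c: 2·y_seed budget + 4·y_land = 28; 4·y_seed budget + 1·y_land = 17.5.
→ y_seed budget = 3 and y_land = 5.5.
Δz = y_seed budget·Δb = 3 × (1) = 3, so new z* = 1197 + 3 = 1200.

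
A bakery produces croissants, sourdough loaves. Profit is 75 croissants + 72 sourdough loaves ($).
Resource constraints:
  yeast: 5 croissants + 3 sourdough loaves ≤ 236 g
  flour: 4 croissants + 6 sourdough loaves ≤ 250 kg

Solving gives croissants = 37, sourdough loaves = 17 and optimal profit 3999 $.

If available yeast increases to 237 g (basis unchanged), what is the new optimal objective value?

4008

Both yeast and flour are binding at x*.
The binding rows give the dual system: 5·y_yeast + 4·y_flour = 75 and 3·y_yeast + 6·y_flour = 72.
Solving: y_yeast = 9, y_flour = 7.5.
Δz = y_yeast·Δb = 9 × (1) = 9, so new z* = 3999 + 9 = 4008.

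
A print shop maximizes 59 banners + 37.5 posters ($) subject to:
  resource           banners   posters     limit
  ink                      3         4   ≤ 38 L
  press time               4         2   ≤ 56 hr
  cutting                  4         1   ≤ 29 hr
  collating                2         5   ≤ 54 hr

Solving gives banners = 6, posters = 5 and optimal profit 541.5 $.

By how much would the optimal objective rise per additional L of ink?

7

At the optimum: ink uses 38 of 38 (binding); press time uses 34 of 56 (slack = 22); cutting uses 29 of 29 (binding); collating uses 37 of 54 (slack = 17).
Since press time, collating are not tight, their duals are 0.
From A_Bᵀ y = c: 3·y_ink + 4·y_cutting = 59; 4·y_ink + 1·y_cutting = 37.5.
This yields shadow prices y_ink = 7, y_cutting = 9.5.
Shadow price of ink = 7.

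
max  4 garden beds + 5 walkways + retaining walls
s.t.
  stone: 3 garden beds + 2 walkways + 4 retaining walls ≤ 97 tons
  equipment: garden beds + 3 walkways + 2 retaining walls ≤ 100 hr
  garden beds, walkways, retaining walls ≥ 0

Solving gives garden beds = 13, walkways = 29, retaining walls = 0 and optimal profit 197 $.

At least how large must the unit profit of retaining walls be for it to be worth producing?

6

At the optimum: stone uses 97 of 97 (binding); equipment uses 100 of 100 (binding).
The binding rows give the dual system: 3·y_stone + 1·y_equipment = 4 and 2·y_stone + 3·y_equipment = 5.
Solving: y_stone = 1, y_equipment = 1.
retaining walls enters the basis when its profit ≥ yᵀa₃ = 1·4 + 1·2 = 6.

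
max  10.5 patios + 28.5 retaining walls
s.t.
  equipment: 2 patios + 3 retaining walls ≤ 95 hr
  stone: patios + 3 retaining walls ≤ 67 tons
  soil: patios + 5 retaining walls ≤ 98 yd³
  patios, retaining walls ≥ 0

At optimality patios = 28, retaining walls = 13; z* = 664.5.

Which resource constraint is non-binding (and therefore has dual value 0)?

soil

equipment: 95/95 (binding)
stone: 67/67 (binding)
soil: 93/98 (slack 5)
By complementary slackness, a constraint with positive slack has shadow price 0 → soil.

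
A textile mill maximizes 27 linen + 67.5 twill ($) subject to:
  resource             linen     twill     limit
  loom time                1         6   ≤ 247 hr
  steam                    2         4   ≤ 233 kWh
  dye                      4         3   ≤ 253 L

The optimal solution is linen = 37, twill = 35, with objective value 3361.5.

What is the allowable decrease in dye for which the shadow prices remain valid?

Binding constraints: loom time, dye. The basis is B = [[1,6],[4,3]] with det -21.
Per unit decrease in dye, x* moves by d = (-0.2857, 0.0476).
The basis stays optimal until linen reaches 0; allowable decrease = 129.5 L.

129.5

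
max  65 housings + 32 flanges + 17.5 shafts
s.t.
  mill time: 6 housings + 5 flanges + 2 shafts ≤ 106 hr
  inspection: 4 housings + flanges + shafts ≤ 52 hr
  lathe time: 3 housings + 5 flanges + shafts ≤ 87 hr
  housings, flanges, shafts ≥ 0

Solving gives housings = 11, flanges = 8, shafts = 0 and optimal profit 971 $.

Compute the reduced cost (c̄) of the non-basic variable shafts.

-1

Check each constraint at x*: mill time 106/106 (tight); inspection 52/52 (tight); lathe time 73/87 (slack 14).
Slack constraints have shadow price 0 (complementary slackness).
Dual feasibility on the basic columns requires 6·y_mill time + 4·y_inspection = 65, 5·y_mill time + 1·y_inspection = 32.
This yields shadow prices y_mill time = 4.5, y_inspection = 9.5.
Reduced cost of shafts: c₃ − yᵀa₃ = 17.5 − (4.5·2 + 9.5·1) = 17.5 − 18.5 = -1.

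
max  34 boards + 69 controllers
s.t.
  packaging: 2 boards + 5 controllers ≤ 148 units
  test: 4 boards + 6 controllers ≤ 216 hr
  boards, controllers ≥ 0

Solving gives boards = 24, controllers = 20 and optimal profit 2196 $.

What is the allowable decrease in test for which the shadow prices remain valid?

38.4

Binding constraints: packaging, test. The basis is B = [[2,5],[4,6]] with det -8.
Per unit decrease in test, x* moves by d = (-0.625, 0.25).
The basis stays optimal until boards reaches 0; allowable decrease = 38.4 hr.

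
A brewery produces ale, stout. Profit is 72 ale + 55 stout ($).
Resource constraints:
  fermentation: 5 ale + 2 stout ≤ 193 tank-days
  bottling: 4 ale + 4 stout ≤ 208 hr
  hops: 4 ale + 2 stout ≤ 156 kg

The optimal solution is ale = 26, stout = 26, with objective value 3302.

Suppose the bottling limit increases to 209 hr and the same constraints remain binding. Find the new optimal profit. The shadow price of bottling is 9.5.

Δb = 1, so new z* = 3302 + (9.5)·(1) = 3302 + 9.5 = 3311.5.

3311.5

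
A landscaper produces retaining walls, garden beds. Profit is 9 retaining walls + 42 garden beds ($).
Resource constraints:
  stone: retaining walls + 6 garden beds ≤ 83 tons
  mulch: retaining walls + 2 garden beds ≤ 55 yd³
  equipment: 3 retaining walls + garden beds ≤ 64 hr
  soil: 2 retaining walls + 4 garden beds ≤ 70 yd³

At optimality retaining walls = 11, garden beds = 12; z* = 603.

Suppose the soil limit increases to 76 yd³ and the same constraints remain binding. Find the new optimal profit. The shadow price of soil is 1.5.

612

Δb = 6, so new z* = 603 + (1.5)·(6) = 603 + 9 = 612.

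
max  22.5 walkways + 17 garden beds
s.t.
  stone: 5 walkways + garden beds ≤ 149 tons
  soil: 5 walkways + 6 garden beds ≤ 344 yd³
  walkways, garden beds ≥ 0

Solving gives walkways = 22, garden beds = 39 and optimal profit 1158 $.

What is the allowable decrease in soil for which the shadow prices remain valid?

195

Binding constraints: stone, soil. The basis is B = [[5,1],[5,6]] with det 25.
Per unit decrease in soil, x* moves by d = (0.04, -0.2).
The basis stays optimal until garden beds reaches 0; allowable decrease = 195 yd³.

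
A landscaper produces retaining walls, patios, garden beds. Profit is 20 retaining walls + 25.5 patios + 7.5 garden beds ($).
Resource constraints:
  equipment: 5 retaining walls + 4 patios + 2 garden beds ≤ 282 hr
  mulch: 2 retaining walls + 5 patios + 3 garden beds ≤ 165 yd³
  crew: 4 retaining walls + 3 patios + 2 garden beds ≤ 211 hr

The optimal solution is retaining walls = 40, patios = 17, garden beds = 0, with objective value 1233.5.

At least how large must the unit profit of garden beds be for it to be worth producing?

16

Binding: mulch and crew. Non-binding: equipment (14 unused).
By complementary slackness, y = 0 for the non-binding constraint.
Dual feasibility on the basic columns requires 2·y_mulch + 4·y_crew = 20, 5·y_mulch + 3·y_crew = 25.5.
→ y_mulch = 3 and y_crew = 3.5.
garden beds enters the basis when its profit ≥ yᵀa₃ = 3·3 + 3.5·2 = 16.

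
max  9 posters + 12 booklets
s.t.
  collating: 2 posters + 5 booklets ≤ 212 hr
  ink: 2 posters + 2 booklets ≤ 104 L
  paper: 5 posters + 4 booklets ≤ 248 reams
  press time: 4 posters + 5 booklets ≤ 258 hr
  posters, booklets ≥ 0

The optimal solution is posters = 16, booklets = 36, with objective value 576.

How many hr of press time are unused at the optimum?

press time used = 4·16 + 5·36 = 244; slack = 258 − 244 = 14.

14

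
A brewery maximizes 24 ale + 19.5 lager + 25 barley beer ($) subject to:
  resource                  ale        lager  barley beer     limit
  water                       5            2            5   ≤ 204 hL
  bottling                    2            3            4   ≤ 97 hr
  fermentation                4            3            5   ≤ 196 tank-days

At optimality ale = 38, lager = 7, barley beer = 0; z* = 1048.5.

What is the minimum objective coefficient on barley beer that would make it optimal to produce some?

33

At the optimum: water uses 204 of 204 (binding); bottling uses 97 of 97 (binding); fermentation uses 173 of 196 (slack = 23).
By complementary slackness, y = 0 for the non-binding constraint.
From A_Bᵀ y = c: 5·y_water + 2·y_bottling = 24; 2·y_water + 3·y_bottling = 19.5.
This yields shadow prices y_water = 3, y_bottling = 4.5.
barley beer enters the basis when its profit ≥ yᵀa₃ = 3·5 + 4.5·4 = 33.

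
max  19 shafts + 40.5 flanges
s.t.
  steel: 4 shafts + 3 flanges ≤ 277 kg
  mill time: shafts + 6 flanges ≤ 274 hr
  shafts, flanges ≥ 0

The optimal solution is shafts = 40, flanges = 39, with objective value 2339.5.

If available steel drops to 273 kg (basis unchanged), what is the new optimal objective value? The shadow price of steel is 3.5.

Δb = -4, so new z* = 2339.5 + (3.5)·(-4) = 2339.5 − 14 = 2325.5.

2325.5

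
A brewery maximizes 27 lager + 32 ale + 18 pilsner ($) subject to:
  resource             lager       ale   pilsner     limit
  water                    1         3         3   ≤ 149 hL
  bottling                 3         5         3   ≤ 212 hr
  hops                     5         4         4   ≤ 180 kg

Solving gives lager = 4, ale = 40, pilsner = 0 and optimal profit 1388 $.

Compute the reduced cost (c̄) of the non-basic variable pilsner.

-6

At the optimum: water uses 124 of 149 (slack = 25); bottling uses 212 of 212 (binding); hops uses 180 of 180 (binding).
Since water is not tight, its dual is 0.
The binding rows give the dual system: 3·y_bottling + 5·y_hops = 27 and 5·y_bottling + 4·y_hops = 32.
Solving: y_bottling = 4, y_hops = 3.
Reduced cost of pilsner: c₃ − yᵀa₃ = 18 − (4·3 + 3·4) = 18 − 24 = -6.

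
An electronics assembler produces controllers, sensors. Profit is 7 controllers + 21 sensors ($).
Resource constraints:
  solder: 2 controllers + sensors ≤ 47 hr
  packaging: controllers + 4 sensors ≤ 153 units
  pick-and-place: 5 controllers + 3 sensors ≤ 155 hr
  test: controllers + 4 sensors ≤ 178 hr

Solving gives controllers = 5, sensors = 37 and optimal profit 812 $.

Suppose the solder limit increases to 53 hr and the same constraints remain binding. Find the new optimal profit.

At the optimum: solder uses 47 of 47 (binding); packaging uses 153 of 153 (binding); pick-and-place uses 136 of 155 (slack = 19); test uses 153 of 178 (slack = 25).
By complementary slackness, y = 0 for the non-binding constraints.
The binding rows give the dual system: 2·y_solder + 1·y_packaging = 7 and 1·y_solder + 4·y_packaging = 21.
→ y_solder = 1 and y_packaging = 5.
Δz = y_solder·Δb = 1 × (6) = 6, so new z* = 812 + 6 = 818.

818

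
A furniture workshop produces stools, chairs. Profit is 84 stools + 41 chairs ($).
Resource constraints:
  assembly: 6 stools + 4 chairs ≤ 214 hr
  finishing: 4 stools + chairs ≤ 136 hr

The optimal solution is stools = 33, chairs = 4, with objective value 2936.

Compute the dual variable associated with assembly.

8

Check each constraint at x*: assembly 214/214 (tight); finishing 136/136 (tight).
From A_Bᵀ y = c: 6·y_assembly + 4·y_finishing = 84; 4·y_assembly + 1·y_finishing = 41.
This yields shadow prices y_assembly = 8, y_finishing = 9.
Shadow price of assembly = 8.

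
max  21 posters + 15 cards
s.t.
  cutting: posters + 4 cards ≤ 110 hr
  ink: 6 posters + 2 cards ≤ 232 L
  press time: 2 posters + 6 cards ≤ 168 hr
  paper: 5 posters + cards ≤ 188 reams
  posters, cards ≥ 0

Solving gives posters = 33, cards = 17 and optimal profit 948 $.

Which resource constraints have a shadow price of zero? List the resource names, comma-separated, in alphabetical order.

cutting, paper

cutting: 101/110 (slack 9)
ink: 232/232 (binding)
press time: 168/168 (binding)
paper: 182/188 (slack 6)
By complementary slackness, a constraint with positive slack has shadow price 0 → cutting, paper.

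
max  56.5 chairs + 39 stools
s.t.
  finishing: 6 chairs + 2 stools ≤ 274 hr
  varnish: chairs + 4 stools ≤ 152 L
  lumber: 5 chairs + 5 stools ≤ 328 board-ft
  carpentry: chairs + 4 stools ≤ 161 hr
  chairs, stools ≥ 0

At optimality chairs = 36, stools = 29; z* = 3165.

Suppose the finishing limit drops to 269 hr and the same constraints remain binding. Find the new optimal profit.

3122.5

Check each constraint at x*: finishing 274/274 (tight); varnish 152/152 (tight); lumber 325/328 (slack 3); carpentry 152/161 (slack 9).
Slack constraints have shadow price 0 (complementary slackness).
Dual feasibility on the basic columns requires 6·y_finishing + 1·y_varnish = 56.5, 2·y_finishing + 4·y_varnish = 39.
Solving: y_finishing = 8.5, y_varnish = 5.5.
Δz = y_finishing·Δb = 8.5 × (-5) = -42.5, so new z* = 3165 − 42.5 = 3122.5.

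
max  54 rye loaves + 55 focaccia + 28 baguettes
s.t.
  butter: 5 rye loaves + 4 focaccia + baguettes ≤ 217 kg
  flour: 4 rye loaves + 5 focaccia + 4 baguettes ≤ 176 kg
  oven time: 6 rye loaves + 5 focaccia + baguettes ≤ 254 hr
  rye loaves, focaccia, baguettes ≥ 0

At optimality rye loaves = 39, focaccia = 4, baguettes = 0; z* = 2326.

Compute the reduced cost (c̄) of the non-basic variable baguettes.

At the optimum: butter uses 211 of 217 (slack = 6); flour uses 176 of 176 (binding); oven time uses 254 of 254 (binding).
Slack constraints have shadow price 0 (complementary slackness).
Dual feasibility on the basic columns requires 4·y_flour + 6·y_oven time = 54, 5·y_flour + 5·y_oven time = 55.
→ y_flour = 6 and y_oven time = 5.
Reduced cost of baguettes: c₃ − yᵀa₃ = 28 − (6·4 + 5·1) = 28 − 29 = -1.

-1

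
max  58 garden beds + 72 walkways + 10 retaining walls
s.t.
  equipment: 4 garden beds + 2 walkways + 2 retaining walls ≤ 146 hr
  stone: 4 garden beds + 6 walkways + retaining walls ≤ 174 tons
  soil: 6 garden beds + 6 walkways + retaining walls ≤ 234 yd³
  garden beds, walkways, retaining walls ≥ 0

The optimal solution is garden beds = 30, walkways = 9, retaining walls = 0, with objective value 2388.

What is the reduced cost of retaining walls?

-2

At the optimum: equipment uses 138 of 146 (slack = 8); stone uses 174 of 174 (binding); soil uses 234 of 234 (binding).
By complementary slackness, y = 0 for the non-binding constraint.
Dual feasibility on the basic columns requires 4·y_stone + 6·y_soil = 58, 6·y_stone + 6·y_soil = 72.
→ y_stone = 7 and y_soil = 5.
Reduced cost of retaining walls: c₃ − yᵀa₃ = 10 − (7·1 + 5·1) = 10 − 12 = -2.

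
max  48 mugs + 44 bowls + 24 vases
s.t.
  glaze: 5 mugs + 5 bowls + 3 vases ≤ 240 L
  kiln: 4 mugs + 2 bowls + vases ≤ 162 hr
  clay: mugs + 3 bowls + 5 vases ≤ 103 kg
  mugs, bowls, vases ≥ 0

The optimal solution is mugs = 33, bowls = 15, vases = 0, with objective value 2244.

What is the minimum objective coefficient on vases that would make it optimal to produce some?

26

Binding: glaze and kiln. Non-binding: clay (25 unused).
By complementary slackness, y = 0 for the non-binding constraint.
The binding rows give the dual system: 5·y_glaze + 4·y_kiln = 48 and 5·y_glaze + 2·y_kiln = 44.
→ y_glaze = 8 and y_kiln = 2.
vases enters the basis when its profit ≥ yᵀa₃ = 8·3 + 2·1 = 26.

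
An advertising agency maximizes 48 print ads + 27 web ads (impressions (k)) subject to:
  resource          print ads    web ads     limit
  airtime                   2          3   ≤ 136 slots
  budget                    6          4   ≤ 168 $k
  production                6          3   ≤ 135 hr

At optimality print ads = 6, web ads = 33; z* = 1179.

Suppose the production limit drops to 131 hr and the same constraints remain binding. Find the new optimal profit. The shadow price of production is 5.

Δb = -4, so new z* = 1179 + (5)·(-4) = 1179 − 20 = 1159.

1159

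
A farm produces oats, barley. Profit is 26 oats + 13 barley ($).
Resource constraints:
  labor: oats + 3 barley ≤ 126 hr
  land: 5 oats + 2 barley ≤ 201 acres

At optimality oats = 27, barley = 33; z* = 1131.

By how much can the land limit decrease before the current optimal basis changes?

Binding constraints: labor, land. The basis is B = [[1,3],[5,2]] with det -13.
Per unit decrease in land, x* moves by d = (-0.2308, 0.0769).
The basis stays optimal until oats reaches 0; allowable decrease = 117 acres.

117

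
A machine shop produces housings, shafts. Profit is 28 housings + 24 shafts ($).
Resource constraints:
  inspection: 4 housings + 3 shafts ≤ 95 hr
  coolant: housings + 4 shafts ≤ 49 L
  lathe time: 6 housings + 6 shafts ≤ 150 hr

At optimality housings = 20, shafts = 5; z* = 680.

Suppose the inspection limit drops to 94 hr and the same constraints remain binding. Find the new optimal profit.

676

Check each constraint at x*: inspection 95/95 (tight); coolant 40/49 (slack 9); lathe time 150/150 (tight).
By complementary slackness, y = 0 for the non-binding constraint.
From A_Bᵀ y = c: 4·y_inspection + 6·y_lathe time = 28; 3·y_inspection + 6·y_lathe time = 24.
→ y_inspection = 4 and y_lathe time = 2.
Δz = y_inspection·Δb = 4 × (-1) = -4, so new z* = 680 − 4 = 676.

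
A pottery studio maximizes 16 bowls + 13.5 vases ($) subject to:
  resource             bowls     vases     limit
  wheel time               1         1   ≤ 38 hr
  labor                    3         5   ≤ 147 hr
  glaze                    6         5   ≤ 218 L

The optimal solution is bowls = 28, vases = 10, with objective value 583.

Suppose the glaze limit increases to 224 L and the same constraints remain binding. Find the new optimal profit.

598

At the optimum: wheel time uses 38 of 38 (binding); labor uses 134 of 147 (slack = 13); glaze uses 218 of 218 (binding).
By complementary slackness, y = 0 for the non-binding constraint.
From A_Bᵀ y = c: 1·y_wheel time + 6·y_glaze = 16; 1·y_wheel time + 5·y_glaze = 13.5.
Solving: y_wheel time = 1, y_glaze = 2.5.
Δz = y_glaze·Δb = 2.5 × (6) = 15, so new z* = 583 + 15 = 598.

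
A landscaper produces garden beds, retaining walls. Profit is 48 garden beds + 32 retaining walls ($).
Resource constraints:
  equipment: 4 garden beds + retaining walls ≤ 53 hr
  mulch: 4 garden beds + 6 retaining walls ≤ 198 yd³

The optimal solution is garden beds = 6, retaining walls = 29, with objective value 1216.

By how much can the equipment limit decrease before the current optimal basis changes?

20

Binding constraints: equipment, mulch. The basis is B = [[4,1],[4,6]] with det 20.
Per unit decrease in equipment, x* moves by d = (-0.3, 0.2).
The basis stays optimal until garden beds reaches 0; allowable decrease = 20 hr.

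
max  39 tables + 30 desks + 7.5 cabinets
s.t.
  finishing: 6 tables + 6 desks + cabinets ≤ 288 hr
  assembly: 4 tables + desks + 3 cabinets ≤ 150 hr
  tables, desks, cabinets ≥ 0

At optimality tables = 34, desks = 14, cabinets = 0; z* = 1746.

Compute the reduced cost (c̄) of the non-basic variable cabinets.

-6

Check each constraint at x*: finishing 288/288 (tight); assembly 150/150 (tight).
The binding rows give the dual system: 6·y_finishing + 4·y_assembly = 39 and 6·y_finishing + 1·y_assembly = 30.
This yields shadow prices y_finishing = 4.5, y_assembly = 3.
Reduced cost of cabinets: c₃ − yᵀa₃ = 7.5 − (4.5·1 + 3·3) = 7.5 − 13.5 = -6.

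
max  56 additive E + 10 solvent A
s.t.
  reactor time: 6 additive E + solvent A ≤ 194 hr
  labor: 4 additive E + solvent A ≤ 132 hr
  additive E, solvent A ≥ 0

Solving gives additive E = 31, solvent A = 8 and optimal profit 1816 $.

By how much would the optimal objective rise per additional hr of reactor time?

8

Check each constraint at x*: reactor time 194/194 (tight); labor 132/132 (tight).
Dual feasibility on the basic columns requires 6·y_reactor time + 4·y_labor = 56, 1·y_reactor time + 1·y_labor = 10.
This yields shadow prices y_reactor time = 8, y_labor = 2.
Shadow price of reactor time = 8.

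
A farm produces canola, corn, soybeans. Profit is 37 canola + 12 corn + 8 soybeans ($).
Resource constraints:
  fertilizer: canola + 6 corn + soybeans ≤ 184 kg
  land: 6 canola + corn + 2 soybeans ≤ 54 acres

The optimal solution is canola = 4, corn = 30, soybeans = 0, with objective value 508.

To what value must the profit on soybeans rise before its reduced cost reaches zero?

Check each constraint at x*: fertilizer 184/184 (tight); land 54/54 (tight).
Dual feasibility on the basic columns requires 1·y_fertilizer + 6·y_land = 37, 6·y_fertilizer + 1·y_land = 12.
This yields shadow prices y_fertilizer = 1, y_land = 6.
soybeans enters the basis when its profit ≥ yᵀa₃ = 1·1 + 6·2 = 13.

13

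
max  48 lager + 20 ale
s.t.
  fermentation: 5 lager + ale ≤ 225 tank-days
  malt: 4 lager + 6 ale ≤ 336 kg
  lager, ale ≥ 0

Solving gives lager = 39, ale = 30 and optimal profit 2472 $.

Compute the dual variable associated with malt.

2

At the optimum: fermentation uses 225 of 225 (binding); malt uses 336 of 336 (binding).
The binding rows give the dual system: 5·y_fermentation + 4·y_malt = 48 and 1·y_fermentation + 6·y_malt = 20.
This yields shadow prices y_fermentation = 8, y_malt = 2.
Shadow price of malt = 2.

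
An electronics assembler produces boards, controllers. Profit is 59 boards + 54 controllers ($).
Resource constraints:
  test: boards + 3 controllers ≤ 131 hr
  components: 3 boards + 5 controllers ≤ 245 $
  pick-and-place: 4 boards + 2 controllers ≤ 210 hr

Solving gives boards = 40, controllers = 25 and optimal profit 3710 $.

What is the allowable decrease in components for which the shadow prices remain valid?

Binding constraints: components, pick-and-place. The basis is B = [[3,5],[4,2]] with det -14.
Per unit decrease in components, x* moves by d = (0.1429, -0.2857).
The basis stays optimal until controllers reaches 0; allowable decrease = 87.5 $.

87.5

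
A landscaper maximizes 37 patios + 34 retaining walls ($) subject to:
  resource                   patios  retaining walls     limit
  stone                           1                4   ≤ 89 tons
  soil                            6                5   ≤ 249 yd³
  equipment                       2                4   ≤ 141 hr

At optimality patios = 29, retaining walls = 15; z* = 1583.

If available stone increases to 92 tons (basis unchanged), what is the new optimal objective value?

At the optimum: stone uses 89 of 89 (binding); soil uses 249 of 249 (binding); equipment uses 118 of 141 (slack = 23).
Since equipment is not tight, its dual is 0.
From A_Bᵀ y = c: 1·y_stone + 6·y_soil = 37; 4·y_stone + 5·y_soil = 34.
→ y_stone = 1 and y_soil = 6.
Δz = y_stone·Δb = 1 × (3) = 3, so new z* = 1583 + 3 = 1586.

1586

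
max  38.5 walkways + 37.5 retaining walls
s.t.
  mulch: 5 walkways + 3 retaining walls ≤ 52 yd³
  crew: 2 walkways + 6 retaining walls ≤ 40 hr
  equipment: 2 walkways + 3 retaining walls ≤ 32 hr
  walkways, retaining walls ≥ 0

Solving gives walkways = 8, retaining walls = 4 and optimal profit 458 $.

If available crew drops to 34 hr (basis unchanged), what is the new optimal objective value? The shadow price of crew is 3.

Δb = -6, so new z* = 458 + (3)·(-6) = 458 − 18 = 440.

440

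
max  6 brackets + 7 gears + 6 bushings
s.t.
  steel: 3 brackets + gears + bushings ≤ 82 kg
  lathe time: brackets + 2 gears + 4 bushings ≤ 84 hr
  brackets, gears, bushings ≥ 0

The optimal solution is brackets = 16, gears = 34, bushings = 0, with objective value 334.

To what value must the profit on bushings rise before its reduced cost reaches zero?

At the optimum: steel uses 82 of 82 (binding); lathe time uses 84 of 84 (binding).
From A_Bᵀ y = c: 3·y_steel + 1·y_lathe time = 6; 1·y_steel + 2·y_lathe time = 7.
→ y_steel = 1 and y_lathe time = 3.
bushings enters the basis when its profit ≥ yᵀa₃ = 1·1 + 3·4 = 13.

13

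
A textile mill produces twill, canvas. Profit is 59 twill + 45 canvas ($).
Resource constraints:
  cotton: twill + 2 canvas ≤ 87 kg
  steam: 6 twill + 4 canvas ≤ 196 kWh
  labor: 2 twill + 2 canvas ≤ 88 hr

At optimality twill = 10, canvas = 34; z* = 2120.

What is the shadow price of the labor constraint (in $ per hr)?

8.5

Binding: steam and labor. Non-binding: cotton (9 unused).
By complementary slackness, y = 0 for the non-binding constraint.
From A_Bᵀ y = c: 6·y_steam + 2·y_labor = 59; 4·y_steam + 2·y_labor = 45.
→ y_steam = 7 and y_labor = 8.5.
Shadow price of labor = 8.5.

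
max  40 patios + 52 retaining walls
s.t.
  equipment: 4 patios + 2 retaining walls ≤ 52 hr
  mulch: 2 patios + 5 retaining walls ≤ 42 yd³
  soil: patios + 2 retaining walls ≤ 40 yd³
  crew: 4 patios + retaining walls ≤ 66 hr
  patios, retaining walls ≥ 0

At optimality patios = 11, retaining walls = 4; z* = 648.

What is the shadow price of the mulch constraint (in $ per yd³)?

8

At the optimum: equipment uses 52 of 52 (binding); mulch uses 42 of 42 (binding); soil uses 19 of 40 (slack = 21); crew uses 48 of 66 (slack = 18).
By complementary slackness, y = 0 for the non-binding constraints.
The binding rows give the dual system: 4·y_equipment + 2·y_mulch = 40 and 2·y_equipment + 5·y_mulch = 52.
Solving: y_equipment = 6, y_mulch = 8.
Shadow price of mulch = 8.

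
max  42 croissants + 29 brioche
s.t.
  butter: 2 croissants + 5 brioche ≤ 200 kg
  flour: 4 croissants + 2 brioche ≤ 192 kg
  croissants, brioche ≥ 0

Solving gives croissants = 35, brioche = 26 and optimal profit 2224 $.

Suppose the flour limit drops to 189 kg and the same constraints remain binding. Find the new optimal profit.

2195.5

Check each constraint at x*: butter 200/200 (tight); flour 192/192 (tight).
From A_Bᵀ y = c: 2·y_butter + 4·y_flour = 42; 5·y_butter + 2·y_flour = 29.
→ y_butter = 2 and y_flour = 9.5.
Δz = y_flour·Δb = 9.5 × (-3) = -28.5, so new z* = 2224 − 28.5 = 2195.5.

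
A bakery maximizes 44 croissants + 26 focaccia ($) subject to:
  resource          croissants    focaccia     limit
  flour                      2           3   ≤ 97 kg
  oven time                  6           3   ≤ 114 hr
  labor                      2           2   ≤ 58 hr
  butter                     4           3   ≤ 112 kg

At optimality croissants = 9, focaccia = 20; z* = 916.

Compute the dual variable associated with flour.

Check each constraint at x*: flour 78/97 (slack 19); oven time 114/114 (tight); labor 58/58 (tight); butter 96/112 (slack 16).
By complementary slackness, y = 0 for the non-binding constraints.
Dual feasibility on the basic columns requires 6·y_oven time + 2·y_labor = 44, 3·y_oven time + 2·y_labor = 26.
This yields shadow prices y_oven time = 6, y_labor = 4.
Shadow price of flour = 0.

0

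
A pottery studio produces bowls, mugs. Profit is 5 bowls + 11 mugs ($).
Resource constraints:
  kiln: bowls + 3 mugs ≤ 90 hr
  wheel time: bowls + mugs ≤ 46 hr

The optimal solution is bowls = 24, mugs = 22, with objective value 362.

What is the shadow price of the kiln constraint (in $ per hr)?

3

At the optimum: kiln uses 90 of 90 (binding); wheel time uses 46 of 46 (binding).
Dual feasibility on the basic columns requires 1·y_kiln + 1·y_wheel time = 5, 3·y_kiln + 1·y_wheel time = 11.
Solving: y_kiln = 3, y_wheel time = 2.
Shadow price of kiln = 3.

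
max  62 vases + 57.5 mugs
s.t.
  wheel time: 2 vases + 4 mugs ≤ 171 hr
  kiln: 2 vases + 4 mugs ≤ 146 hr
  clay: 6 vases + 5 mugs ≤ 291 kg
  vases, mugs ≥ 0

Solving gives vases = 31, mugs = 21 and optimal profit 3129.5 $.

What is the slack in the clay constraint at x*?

0

clay used = 6·31 + 5·21 = 291; slack = 291 − 291 = 0.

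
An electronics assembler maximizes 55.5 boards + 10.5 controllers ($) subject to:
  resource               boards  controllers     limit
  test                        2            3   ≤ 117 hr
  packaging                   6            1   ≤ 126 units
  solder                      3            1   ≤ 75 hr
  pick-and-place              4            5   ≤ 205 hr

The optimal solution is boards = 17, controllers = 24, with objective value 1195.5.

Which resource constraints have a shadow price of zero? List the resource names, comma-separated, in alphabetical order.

test: 106/117 (slack 11)
packaging: 126/126 (binding)
solder: 75/75 (binding)
pick-and-place: 188/205 (slack 17)
By complementary slackness, a constraint with positive slack has shadow price 0 → pick-and-place, test.

pick-and-place, test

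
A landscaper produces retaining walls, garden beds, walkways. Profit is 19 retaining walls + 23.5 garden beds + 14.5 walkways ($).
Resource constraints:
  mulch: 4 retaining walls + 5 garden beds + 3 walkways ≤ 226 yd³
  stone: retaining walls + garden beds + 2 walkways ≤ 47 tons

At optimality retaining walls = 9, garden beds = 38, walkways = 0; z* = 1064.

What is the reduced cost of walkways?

Check each constraint at x*: mulch 226/226 (tight); stone 47/47 (tight).
Dual feasibility on the basic columns requires 4·y_mulch + 1·y_stone = 19, 5·y_mulch + 1·y_stone = 23.5.
→ y_mulch = 4.5 and y_stone = 1.
Reduced cost of walkways: c₃ − yᵀa₃ = 14.5 − (4.5·3 + 1·2) = 14.5 − 15.5 = -1.

-1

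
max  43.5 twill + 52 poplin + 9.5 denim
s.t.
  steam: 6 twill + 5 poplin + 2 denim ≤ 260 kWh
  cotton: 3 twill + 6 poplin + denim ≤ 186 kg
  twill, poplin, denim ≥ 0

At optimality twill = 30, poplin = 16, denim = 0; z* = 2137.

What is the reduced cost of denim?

Check each constraint at x*: steam 260/260 (tight); cotton 186/186 (tight).
The binding rows give the dual system: 6·y_steam + 3·y_cotton = 43.5 and 5·y_steam + 6·y_cotton = 52.
This yields shadow prices y_steam = 5, y_cotton = 4.5.
Reduced cost of denim: c₃ − yᵀa₃ = 9.5 − (5·2 + 4.5·1) = 9.5 − 14.5 = -5.

-5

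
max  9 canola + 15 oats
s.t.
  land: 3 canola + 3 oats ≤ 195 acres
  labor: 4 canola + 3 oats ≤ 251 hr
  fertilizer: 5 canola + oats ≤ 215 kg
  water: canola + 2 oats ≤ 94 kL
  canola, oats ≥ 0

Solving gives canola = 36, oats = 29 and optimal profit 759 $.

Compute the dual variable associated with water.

Check each constraint at x*: land 195/195 (tight); labor 231/251 (slack 20); fertilizer 209/215 (slack 6); water 94/94 (tight).
Since labor, fertilizer are not tight, their duals are 0.
From A_Bᵀ y = c: 3·y_land + 1·y_water = 9; 3·y_land + 2·y_water = 15.
This yields shadow prices y_land = 1, y_water = 6.
Shadow price of water = 6.

6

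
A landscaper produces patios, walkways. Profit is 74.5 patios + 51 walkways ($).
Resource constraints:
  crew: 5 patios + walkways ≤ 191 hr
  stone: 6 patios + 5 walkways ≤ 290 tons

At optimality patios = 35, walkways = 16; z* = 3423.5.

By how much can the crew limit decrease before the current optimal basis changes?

Binding constraints: crew, stone. The basis is B = [[5,1],[6,5]] with det 19.
Per unit decrease in crew, x* moves by d = (-0.2632, 0.3158).
The basis stays optimal until patios reaches 0; allowable decrease = 133 hr.

133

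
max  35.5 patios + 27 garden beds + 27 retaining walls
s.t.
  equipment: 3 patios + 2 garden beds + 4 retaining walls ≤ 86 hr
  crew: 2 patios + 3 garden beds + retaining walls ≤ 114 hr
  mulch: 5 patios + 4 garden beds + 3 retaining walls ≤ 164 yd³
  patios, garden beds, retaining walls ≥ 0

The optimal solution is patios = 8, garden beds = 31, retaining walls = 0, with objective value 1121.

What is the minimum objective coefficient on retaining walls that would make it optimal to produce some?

29

At the optimum: equipment uses 86 of 86 (binding); crew uses 109 of 114 (slack = 5); mulch uses 164 of 164 (binding).
Since crew is not tight, its dual is 0.
Dual feasibility on the basic columns requires 3·y_equipment + 5·y_mulch = 35.5, 2·y_equipment + 4·y_mulch = 27.
→ y_equipment = 3.5 and y_mulch = 5.
retaining walls enters the basis when its profit ≥ yᵀa₃ = 3.5·4 + 5·3 = 29.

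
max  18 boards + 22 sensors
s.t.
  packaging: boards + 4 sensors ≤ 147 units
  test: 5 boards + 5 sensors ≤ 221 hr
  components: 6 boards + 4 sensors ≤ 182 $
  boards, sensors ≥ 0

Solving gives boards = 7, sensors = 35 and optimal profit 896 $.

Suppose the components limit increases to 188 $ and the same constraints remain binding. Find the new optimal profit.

At the optimum: packaging uses 147 of 147 (binding); test uses 210 of 221 (slack = 11); components uses 182 of 182 (binding).
Since test is not tight, its dual is 0.
From A_Bᵀ y = c: 1·y_packaging + 6·y_components = 18; 4·y_packaging + 4·y_components = 22.
This yields shadow prices y_packaging = 3, y_components = 2.5.
Δz = y_components·Δb = 2.5 × (6) = 15, so new z* = 896 + 15 = 911.

911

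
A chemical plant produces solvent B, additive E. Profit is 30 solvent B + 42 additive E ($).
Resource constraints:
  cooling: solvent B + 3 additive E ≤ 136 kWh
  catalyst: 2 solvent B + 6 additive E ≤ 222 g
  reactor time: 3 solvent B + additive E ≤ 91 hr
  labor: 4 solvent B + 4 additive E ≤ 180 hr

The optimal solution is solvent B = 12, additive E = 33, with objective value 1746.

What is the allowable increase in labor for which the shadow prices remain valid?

Binding constraints: catalyst, labor. The basis is B = [[2,6],[4,4]] with det -16.
Per unit increase in labor, x* moves by d = (0.375, -0.125).
The basis stays optimal until reactor time becomes binding; allowable increase = 22 hr.

22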